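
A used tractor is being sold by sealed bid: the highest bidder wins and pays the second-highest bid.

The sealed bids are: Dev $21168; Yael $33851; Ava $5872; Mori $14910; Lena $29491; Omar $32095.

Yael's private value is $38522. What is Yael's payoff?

Highest bid: Yael at $33851, so Yael wins.
Second-highest bid: Omar at $32095 — that is the price the winner pays.
Yael's payoff = value − price = $38522 − $32095 = $6427.

$6427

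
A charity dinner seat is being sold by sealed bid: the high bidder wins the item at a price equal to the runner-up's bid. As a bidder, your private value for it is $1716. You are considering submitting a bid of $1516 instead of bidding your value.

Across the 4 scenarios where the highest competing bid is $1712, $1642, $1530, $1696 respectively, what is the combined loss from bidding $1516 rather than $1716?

$284

The deviation costs you only when the competing bid falls strictly between $1516 and $1716; elsewhere both bids give the same outcome.
$1712: truthful payoff $4, deviation payoff $0 → loss $4.
$1642: truthful payoff $74, deviation payoff $0 → loss $74.
$1530: truthful payoff $186, deviation payoff $0 → loss $186.
$1696: truthful payoff $20, deviation payoff $0 → loss $20.
Total loss = $4 + $74 + $186 + $20 = $284.
Truthful bidding weakly dominates here: raising your bid can only win items priced above your value, and lowering it can only forfeit items priced below.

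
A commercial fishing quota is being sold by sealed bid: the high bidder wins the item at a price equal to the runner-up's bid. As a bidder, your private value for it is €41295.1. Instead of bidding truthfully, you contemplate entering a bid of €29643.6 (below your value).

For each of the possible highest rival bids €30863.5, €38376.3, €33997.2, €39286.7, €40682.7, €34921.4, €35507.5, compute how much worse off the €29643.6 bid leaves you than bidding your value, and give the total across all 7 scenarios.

The deviation costs you only when the competing bid falls strictly between €29643.6 and €41295.1; elsewhere both bids give the same outcome.
€30863.5: truthful payoff €10431.6, deviation payoff €0 → loss €10431.6.
€38376.3: truthful payoff €2918.8, deviation payoff €0 → loss €2918.8.
€33997.2: truthful payoff €7297.9, deviation payoff €0 → loss €7297.9.
€39286.7: truthful payoff €2008.4, deviation payoff €0 → loss €2008.4.
€40682.7: truthful payoff €612.4, deviation payoff €0 → loss €612.4.
€34921.4: truthful payoff €6373.7, deviation payoff €0 → loss €6373.7.
€35507.5: truthful payoff €5787.6, deviation payoff €0 → loss €5787.6.
Total loss = €10431.6 + €2918.8 + €7297.9 + €2008.4 + €612.4 + €6373.7 + €5787.6 = €35430.4.
Because the price is fixed by the runner-up's bid, deviating from your value can only change a good outcome into a bad one — never the reverse.

€35430.4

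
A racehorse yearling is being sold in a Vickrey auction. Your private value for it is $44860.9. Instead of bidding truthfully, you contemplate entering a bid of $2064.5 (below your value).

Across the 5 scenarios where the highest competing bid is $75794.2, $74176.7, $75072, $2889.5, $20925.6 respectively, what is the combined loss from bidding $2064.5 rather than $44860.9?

The deviation costs you only when the competing bid falls strictly between $2064.5 and $44860.9; elsewhere both bids give the same outcome.
$75794.2: outcomes coincide → loss $0.
$74176.7: outcomes coincide → loss $0.
$75072: outcomes coincide → loss $0.
$2889.5: truthful payoff $41971.4, deviation payoff $0 → loss $41971.4.
$20925.6: truthful payoff $23935.3, deviation payoff $0 → loss $23935.3.
Total loss = $41971.4 + $23935.3 = $65906.7.

$65906.7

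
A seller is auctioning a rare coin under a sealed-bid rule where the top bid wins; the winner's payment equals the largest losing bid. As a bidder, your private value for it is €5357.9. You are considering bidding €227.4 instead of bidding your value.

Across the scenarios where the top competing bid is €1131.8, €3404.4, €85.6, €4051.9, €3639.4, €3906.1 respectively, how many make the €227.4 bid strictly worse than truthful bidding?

5

The deviation hurts exactly when the highest competing bid lies strictly between €227.4 and €5357.9 — underbidding then forfeits a profitable win.
€1131.8: inside the interval → strictly worse (loss €4226.1).
€3404.4: inside the interval → strictly worse (loss €1953.5).
€85.6: below both → same outcome either way.
€4051.9: inside the interval → strictly worse (loss €1306).
€3639.4: inside the interval → strictly worse (loss €1718.5).
€3906.1: inside the interval → strictly worse (loss €1451.8).
Count: 5.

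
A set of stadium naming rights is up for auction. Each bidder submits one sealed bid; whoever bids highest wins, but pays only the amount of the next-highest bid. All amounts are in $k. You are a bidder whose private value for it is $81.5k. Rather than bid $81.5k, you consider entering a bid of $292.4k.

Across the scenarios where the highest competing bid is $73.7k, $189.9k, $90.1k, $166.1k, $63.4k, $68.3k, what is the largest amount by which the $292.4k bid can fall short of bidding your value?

$108.4k

$73.7k: same outcome either way → loss $0k.
$189.9k: truthful gives $0k, deviation gives −$108.4k → loss $108.4k.
$90.1k: truthful gives $0k, deviation gives −$8.6k → loss $8.6k.
$166.1k: truthful gives $0k, deviation gives −$84.6k → loss $84.6k.
$63.4k: same outcome either way → loss $0k.
$68.3k: same outcome either way → loss $0k.
Maximum loss: $108.4k.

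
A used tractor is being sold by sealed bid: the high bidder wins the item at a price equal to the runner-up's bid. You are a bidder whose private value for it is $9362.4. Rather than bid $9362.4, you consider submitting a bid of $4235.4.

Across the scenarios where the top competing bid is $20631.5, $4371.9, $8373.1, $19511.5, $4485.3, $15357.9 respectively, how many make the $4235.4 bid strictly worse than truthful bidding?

3

The deviation hurts exactly when the highest competing bid lies strictly between $4235.4 and $9362.4 — underbidding then forfeits a profitable win.
$20631.5: above both → same outcome either way.
$4371.9: inside the interval → strictly worse (loss $4990.5).
$8373.1: inside the interval → strictly worse (loss $989.3).
$19511.5: above both → same outcome either way.
$4485.3: inside the interval → strictly worse (loss $4877.1).
$15357.9: above both → same outcome either way.
Count: 3.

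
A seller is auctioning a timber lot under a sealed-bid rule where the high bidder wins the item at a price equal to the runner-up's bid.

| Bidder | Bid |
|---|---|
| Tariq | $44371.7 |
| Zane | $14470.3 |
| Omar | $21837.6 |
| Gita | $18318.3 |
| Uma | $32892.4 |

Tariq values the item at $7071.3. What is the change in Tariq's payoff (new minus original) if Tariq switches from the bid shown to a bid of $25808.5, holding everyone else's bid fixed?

$25821.1

The highest bid among the other bidders is $32892.4; Tariq's bid doesn't change that.
Original bid $44371.7: Tariq is highest, pays the top rival bid $32892.4; payoff $7071.3 − $32892.4 = −$25821.1.
Alternative bid $25808.5: Tariq is not highest (top rival bid is $32892.4); payoff $0.
Change in payoff = $0 − (−$25821.1) = $25821.1.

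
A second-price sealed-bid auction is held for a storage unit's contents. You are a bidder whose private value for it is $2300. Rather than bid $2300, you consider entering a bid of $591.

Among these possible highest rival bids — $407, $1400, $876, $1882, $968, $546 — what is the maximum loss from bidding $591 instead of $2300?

$1424

$407: same outcome either way → loss $0.
$1400: truthful gives $900, deviation gives $0 → loss $900.
$876: truthful gives $1424, deviation gives $0 → loss $1424.
$1882: truthful gives $418, deviation gives $0 → loss $418.
$968: truthful gives $1332, deviation gives $0 → loss $1332.
$546: same outcome either way → loss $0.
Maximum loss: $1424.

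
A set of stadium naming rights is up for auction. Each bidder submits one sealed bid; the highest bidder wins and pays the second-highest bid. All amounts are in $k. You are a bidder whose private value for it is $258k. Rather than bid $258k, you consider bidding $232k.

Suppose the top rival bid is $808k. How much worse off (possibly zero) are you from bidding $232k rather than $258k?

Bidding your value $258k: you lose (since $258k < $808k). Payoff $0k.
Bidding $232k: you lose. Payoff $0k.
Difference = $0k − $0k = $0k; both bids lead to the same outcome because the competing bid is above both your value and your alternative bid.

$0k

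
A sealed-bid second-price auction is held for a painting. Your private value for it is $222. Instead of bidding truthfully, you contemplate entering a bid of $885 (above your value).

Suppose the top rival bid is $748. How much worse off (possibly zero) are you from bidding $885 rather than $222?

$526

Bidding your value $222: you lose (since $222 < $748). Payoff $0.
Bidding $885: you win and pay $748. Payoff $222 − $748 = −$526.
The competing bid $748 lies between your value and your inflated bid, so overbidding wins an item priced above your value.
Loss from deviating = $0 − (−$526) = $526.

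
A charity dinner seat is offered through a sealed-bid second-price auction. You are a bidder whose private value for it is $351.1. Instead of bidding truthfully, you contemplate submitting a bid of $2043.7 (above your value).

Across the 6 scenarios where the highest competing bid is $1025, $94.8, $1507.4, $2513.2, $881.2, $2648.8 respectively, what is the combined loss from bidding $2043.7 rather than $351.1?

$2360.3

The deviation costs you only when the competing bid falls strictly between $351.1 and $2043.7; elsewhere both bids give the same outcome.
$1025: truthful payoff $0, deviation payoff −$673.9 → loss $673.9.
$94.8: outcomes coincide → loss $0.
$1507.4: truthful payoff $0, deviation payoff −$1156.3 → loss $1156.3.
$2513.2: outcomes coincide → loss $0.
$881.2: truthful payoff $0, deviation payoff −$530.1 → loss $530.1.
$2648.8: outcomes coincide → loss $0.
Total loss = $673.9 + $1156.3 + $530.1 = $2360.3.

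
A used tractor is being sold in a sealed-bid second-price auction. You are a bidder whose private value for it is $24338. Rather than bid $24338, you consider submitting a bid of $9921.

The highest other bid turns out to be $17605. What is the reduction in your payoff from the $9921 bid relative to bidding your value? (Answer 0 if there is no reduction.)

$6733

Bidding your value $24338: you win (since $24338 > $17605) and pay $17605. Payoff $6733.
Bidding $9921: you lose. Payoff $0.
The competing bid $17605 lies between your shaded bid and your value, so underbidding forfeits an item you could have won at a profitable price.
Loss from deviating = $6733 − ($0) = $6733.
Truthful bidding weakly dominates here: raising your bid can only win items priced above your value, and lowering it can only forfeit items priced below.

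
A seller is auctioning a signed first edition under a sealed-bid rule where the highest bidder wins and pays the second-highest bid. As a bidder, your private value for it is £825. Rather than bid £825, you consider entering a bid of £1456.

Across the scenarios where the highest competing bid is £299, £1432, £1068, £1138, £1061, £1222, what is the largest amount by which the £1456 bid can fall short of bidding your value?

£607

£299: same outcome either way → loss £0.
£1432: truthful gives £0, deviation gives −£607 → loss £607.
£1068: truthful gives £0, deviation gives −£243 → loss £243.
£1138: truthful gives £0, deviation gives −£313 → loss £313.
£1061: truthful gives £0, deviation gives −£236 → loss £236.
£1222: truthful gives £0, deviation gives −£397 → loss £397.
Maximum loss: £607.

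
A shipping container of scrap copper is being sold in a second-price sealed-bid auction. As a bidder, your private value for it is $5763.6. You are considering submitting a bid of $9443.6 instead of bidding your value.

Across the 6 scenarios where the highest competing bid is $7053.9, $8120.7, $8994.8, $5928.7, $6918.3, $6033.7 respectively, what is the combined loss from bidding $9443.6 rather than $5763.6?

The deviation costs you only when the competing bid falls strictly between $5763.6 and $9443.6; elsewhere both bids give the same outcome.
$7053.9: truthful payoff $0, deviation payoff −$1290.3 → loss $1290.3.
$8120.7: truthful payoff $0, deviation payoff −$2357.1 → loss $2357.1.
$8994.8: truthful payoff $0, deviation payoff −$3231.2 → loss $3231.2.
$5928.7: truthful payoff $0, deviation payoff −$165.1 → loss $165.1.
$6918.3: truthful payoff $0, deviation payoff −$1154.7 → loss $1154.7.
$6033.7: truthful payoff $0, deviation payoff −$270.1 → loss $270.1.
Total loss = $1290.3 + $2357.1 + $3231.2 + $165.1 + $1154.7 + $270.1 = $8468.5.

$8468.5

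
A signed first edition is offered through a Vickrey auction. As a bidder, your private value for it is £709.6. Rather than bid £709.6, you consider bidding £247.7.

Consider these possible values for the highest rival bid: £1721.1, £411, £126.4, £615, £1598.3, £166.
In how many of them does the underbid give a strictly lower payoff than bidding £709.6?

2

The deviation hurts exactly when the highest competing bid lies strictly between £247.7 and £709.6 — underbidding then forfeits a profitable win.
£1721.1: above both → same outcome either way.
£411: inside the interval → strictly worse (loss £298.6).
£126.4: below both → same outcome either way.
£615: inside the interval → strictly worse (loss £94.6).
£1598.3: above both → same outcome either way.
£166: below both → same outcome either way.
Count: 2.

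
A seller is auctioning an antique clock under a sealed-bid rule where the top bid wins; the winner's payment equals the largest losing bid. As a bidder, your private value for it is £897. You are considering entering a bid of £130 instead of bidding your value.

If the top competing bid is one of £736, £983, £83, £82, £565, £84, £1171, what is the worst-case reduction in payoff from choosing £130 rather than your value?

£736: truthful gives £161, deviation gives £0 → loss £161.
£983: same outcome either way → loss £0.
£83: same outcome either way → loss £0.
£82: same outcome either way → loss £0.
£565: truthful gives £332, deviation gives £0 → loss £332.
£84: same outcome either way → loss £0.
£1171: same outcome either way → loss £0.
Maximum loss: £332.

£332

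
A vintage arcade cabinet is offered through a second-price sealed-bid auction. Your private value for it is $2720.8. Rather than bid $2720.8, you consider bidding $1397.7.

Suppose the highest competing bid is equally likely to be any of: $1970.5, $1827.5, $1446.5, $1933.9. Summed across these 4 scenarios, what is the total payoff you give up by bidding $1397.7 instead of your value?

$3704.8

The deviation costs you only when the competing bid falls strictly between $1397.7 and $2720.8; elsewhere both bids give the same outcome.
$1970.5: truthful payoff $750.3, deviation payoff $0 → loss $750.3.
$1827.5: truthful payoff $893.3, deviation payoff $0 → loss $893.3.
$1446.5: truthful payoff $1274.3, deviation payoff $0 → loss $1274.3.
$1933.9: truthful payoff $786.9, deviation payoff $0 → loss $786.9.
Total loss = $750.3 + $893.3 + $1274.3 + $786.9 = $3704.8.
Because the price is fixed by the runner-up's bid, deviating from your value can only change a good outcome into a bad one — never the reverse.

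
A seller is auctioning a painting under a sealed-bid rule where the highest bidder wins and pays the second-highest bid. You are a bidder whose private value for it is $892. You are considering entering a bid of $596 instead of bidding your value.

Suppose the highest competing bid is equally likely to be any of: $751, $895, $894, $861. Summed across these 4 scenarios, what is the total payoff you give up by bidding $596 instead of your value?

The deviation costs you only when the competing bid falls strictly between $596 and $892; elsewhere both bids give the same outcome.
$751: truthful payoff $141, deviation payoff $0 → loss $141.
$895: outcomes coincide → loss $0.
$894: outcomes coincide → loss $0.
$861: truthful payoff $31, deviation payoff $0 → loss $31.
Total loss = $141 + $31 = $172.

$172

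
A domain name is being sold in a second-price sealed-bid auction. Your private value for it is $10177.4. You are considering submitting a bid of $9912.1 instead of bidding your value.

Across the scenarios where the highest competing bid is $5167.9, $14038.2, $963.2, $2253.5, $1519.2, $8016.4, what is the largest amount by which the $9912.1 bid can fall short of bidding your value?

$0

$5167.9: same outcome either way → loss $0.
$14038.2: same outcome either way → loss $0.
$963.2: same outcome either way → loss $0.
$2253.5: same outcome either way → loss $0.
$1519.2: same outcome either way → loss $0.
$8016.4: same outcome either way → loss $0.
Maximum loss: $0.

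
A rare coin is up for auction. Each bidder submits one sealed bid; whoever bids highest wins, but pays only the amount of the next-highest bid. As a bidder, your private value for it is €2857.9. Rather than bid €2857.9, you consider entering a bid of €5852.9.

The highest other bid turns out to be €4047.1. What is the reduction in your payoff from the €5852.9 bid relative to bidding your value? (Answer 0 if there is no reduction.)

€1189.2

Bidding your value €2857.9: you lose (since €2857.9 < €4047.1). Payoff €0.
Bidding €5852.9: you win and pay €4047.1. Payoff €2857.9 − €4047.1 = −€1189.2.
The competing bid €4047.1 lies between your value and your inflated bid, so overbidding wins an item priced above your value.
Loss from deviating = €0 − (−€1189.2) = €1189.2.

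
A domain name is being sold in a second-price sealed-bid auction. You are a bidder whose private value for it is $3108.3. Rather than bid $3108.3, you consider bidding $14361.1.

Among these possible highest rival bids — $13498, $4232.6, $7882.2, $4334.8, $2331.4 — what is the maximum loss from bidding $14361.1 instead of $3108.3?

$10389.7

$13498: truthful gives $0, deviation gives −$10389.7 → loss $10389.7.
$4232.6: truthful gives $0, deviation gives −$1124.3 → loss $1124.3.
$7882.2: truthful gives $0, deviation gives −$4773.9 → loss $4773.9.
$4334.8: truthful gives $0, deviation gives −$1226.5 → loss $1226.5.
$2331.4: same outcome either way → loss $0.
Maximum loss: $10389.7.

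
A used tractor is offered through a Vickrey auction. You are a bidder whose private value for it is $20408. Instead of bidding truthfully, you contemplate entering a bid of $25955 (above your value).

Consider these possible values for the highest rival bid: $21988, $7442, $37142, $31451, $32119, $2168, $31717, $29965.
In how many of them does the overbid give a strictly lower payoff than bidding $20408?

1

The deviation hurts exactly when the highest competing bid lies strictly between $20408 and $25955 — overbidding then wins at a price above your value.
$21988: inside the interval → strictly worse (loss $1580).
$7442: below both → same outcome either way.
$37142: above both → same outcome either way.
$31451: above both → same outcome either way.
$32119: above both → same outcome either way.
$2168: below both → same outcome either way.
$31717: above both → same outcome either way.
$29965: above both → same outcome either way.
Count: 1.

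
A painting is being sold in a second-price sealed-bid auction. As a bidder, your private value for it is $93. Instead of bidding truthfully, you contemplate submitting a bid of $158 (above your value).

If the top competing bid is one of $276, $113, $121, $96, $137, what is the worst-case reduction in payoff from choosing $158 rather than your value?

$44

$276: same outcome either way → loss $0.
$113: truthful gives $0, deviation gives −$20 → loss $20.
$121: truthful gives $0, deviation gives −$28 → loss $28.
$96: truthful gives $0, deviation gives −$3 → loss $3.
$137: truthful gives $0, deviation gives −$44 → loss $44.
Maximum loss: $44.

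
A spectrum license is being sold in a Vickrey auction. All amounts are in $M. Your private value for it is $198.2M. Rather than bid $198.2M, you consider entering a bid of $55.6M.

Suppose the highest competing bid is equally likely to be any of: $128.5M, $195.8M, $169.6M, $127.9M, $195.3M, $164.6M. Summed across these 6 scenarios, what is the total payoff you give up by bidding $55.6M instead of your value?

$207.5M

The deviation costs you only when the competing bid falls strictly between $55.6M and $198.2M; elsewhere both bids give the same outcome.
$128.5M: truthful payoff $69.7M, deviation payoff $0M → loss $69.7M.
$195.8M: truthful payoff $2.4M, deviation payoff $0M → loss $2.4M.
$169.6M: truthful payoff $28.6M, deviation payoff $0M → loss $28.6M.
$127.9M: truthful payoff $70.3M, deviation payoff $0M → loss $70.3M.
$195.3M: truthful payoff $2.9M, deviation payoff $0M → loss $2.9M.
$164.6M: truthful payoff $33.6M, deviation payoff $0M → loss $33.6M.
Total loss = $69.7M + $2.4M + $28.6M + $70.3M + $2.9M + $33.6M = $207.5M.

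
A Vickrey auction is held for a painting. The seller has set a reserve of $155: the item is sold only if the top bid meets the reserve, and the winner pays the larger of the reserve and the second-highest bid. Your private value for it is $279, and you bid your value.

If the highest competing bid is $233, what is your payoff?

Your bid $279 is the highest and exceeds the reserve.
Price = max(second-highest bid, reserve) = max($233, $155) = $233.
Payoff = $279 − $233 = $46.

$46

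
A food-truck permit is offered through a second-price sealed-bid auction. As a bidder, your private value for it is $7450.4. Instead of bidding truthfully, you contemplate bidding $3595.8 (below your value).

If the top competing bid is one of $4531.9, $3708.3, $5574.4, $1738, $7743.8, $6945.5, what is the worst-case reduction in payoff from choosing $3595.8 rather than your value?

$3742.1

$4531.9: truthful gives $2918.5, deviation gives $0 → loss $2918.5.
$3708.3: truthful gives $3742.1, deviation gives $0 → loss $3742.1.
$5574.4: truthful gives $1876, deviation gives $0 → loss $1876.
$1738: same outcome either way → loss $0.
$7743.8: same outcome either way → loss $0.
$6945.5: truthful gives $504.9, deviation gives $0 → loss $504.9.
Maximum loss: $3742.1.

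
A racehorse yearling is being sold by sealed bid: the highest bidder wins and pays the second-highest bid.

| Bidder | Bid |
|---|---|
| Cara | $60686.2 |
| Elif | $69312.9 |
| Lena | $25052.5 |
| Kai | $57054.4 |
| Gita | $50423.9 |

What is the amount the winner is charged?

$60686.2

Highest bid: Elif at $69312.9, so Elif wins.
Second-highest bid: Cara at $60686.2 — that is the price the winner pays.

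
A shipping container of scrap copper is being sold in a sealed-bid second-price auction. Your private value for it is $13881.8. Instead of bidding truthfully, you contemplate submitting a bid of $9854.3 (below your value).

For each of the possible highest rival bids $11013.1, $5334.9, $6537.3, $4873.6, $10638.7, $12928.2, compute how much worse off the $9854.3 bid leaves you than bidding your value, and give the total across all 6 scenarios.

The deviation costs you only when the competing bid falls strictly between $9854.3 and $13881.8; elsewhere both bids give the same outcome.
$11013.1: truthful payoff $2868.7, deviation payoff $0 → loss $2868.7.
$5334.9: outcomes coincide → loss $0.
$6537.3: outcomes coincide → loss $0.
$4873.6: outcomes coincide → loss $0.
$10638.7: truthful payoff $3243.1, deviation payoff $0 → loss $3243.1.
$12928.2: truthful payoff $953.6, deviation payoff $0 → loss $953.6.
Total loss = $2868.7 + $3243.1 + $953.6 = $7065.4.

$7065.4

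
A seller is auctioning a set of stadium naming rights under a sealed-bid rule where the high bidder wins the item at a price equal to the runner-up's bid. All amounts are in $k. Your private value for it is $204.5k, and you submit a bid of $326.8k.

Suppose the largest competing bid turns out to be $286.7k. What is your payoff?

Your bid $326.8k exceeds the highest competing bid $286.7k, so you win.
In a second-price auction the winner pays the second-highest bid, $286.7k.
Payoff = value − price = $204.5k − $286.7k = −$82.2k.

−$82.2k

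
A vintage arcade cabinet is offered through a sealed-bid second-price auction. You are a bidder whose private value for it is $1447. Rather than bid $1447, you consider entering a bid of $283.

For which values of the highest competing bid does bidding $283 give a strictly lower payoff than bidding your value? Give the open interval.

($283, $1447)

If the competing bid is below $283, both bids win at the same price — no difference.
If it is above $1447, both bids lose — no difference.
If it lies strictly between $283 and $1447, bidding your value wins at a price below your value (positive payoff) while bidding $283 loses (payoff 0).
So the deviation strictly hurts on the open interval ($283, $1447).
In a second-price auction your bid sets only whether you win, not what you pay, so bidding your true value is weakly dominant.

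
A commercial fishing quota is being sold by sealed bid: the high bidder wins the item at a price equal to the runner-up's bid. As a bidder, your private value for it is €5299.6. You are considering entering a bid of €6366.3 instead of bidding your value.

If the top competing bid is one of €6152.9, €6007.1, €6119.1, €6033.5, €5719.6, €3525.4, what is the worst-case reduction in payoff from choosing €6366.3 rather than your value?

€853.3

€6152.9: truthful gives €0, deviation gives −€853.3 → loss €853.3.
€6007.1: truthful gives €0, deviation gives −€707.5 → loss €707.5.
€6119.1: truthful gives €0, deviation gives −€819.5 → loss €819.5.
€6033.5: truthful gives €0, deviation gives −€733.9 → loss €733.9.
€5719.6: truthful gives €0, deviation gives −€420 → loss €420.
€3525.4: same outcome either way → loss €0.
Maximum loss: €853.3.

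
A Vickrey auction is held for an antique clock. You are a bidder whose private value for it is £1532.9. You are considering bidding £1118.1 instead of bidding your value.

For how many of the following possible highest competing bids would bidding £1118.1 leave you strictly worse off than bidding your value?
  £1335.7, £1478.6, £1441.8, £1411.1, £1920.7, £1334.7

5

The deviation hurts exactly when the highest competing bid lies strictly between £1118.1 and £1532.9 — underbidding then forfeits a profitable win.
£1335.7: inside the interval → strictly worse (loss £197.2).
£1478.6: inside the interval → strictly worse (loss £54.3).
£1441.8: inside the interval → strictly worse (loss £91.1).
£1411.1: inside the interval → strictly worse (loss £121.8).
£1920.7: above both → same outcome either way.
£1334.7: inside the interval → strictly worse (loss £198.2).
Count: 5.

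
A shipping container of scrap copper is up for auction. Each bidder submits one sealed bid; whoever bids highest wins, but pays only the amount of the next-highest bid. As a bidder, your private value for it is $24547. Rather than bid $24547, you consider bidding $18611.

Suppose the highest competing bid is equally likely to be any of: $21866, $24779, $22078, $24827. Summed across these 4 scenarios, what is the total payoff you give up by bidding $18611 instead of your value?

The deviation costs you only when the competing bid falls strictly between $18611 and $24547; elsewhere both bids give the same outcome.
$21866: truthful payoff $2681, deviation payoff $0 → loss $2681.
$24779: outcomes coincide → loss $0.
$22078: truthful payoff $2469, deviation payoff $0 → loss $2469.
$24827: outcomes coincide → loss $0.
Total loss = $2681 + $2469 = $5150.

$5150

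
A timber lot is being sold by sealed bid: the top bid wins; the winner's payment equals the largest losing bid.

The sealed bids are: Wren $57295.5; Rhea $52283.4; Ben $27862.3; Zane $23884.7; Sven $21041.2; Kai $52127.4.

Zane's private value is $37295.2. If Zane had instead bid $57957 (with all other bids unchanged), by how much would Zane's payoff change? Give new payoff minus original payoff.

The highest bid among the other bidders is $57295.5; Zane's bid doesn't change that.
Original bid $23884.7: Zane is not highest (top rival bid is $57295.5); payoff $0.
Alternative bid $57957: Zane is highest, pays the top rival bid $57295.5; payoff $37295.2 − $57295.5 = −$20000.3.
Change in payoff = −$20000.3 − ($0) = −$20000.3.

−$20000.3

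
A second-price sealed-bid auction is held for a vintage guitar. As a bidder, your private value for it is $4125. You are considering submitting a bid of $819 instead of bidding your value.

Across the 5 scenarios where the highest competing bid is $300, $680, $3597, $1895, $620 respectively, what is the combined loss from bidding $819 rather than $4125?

$2758

The deviation costs you only when the competing bid falls strictly between $819 and $4125; elsewhere both bids give the same outcome.
$300: outcomes coincide → loss $0.
$680: outcomes coincide → loss $0.
$3597: truthful payoff $528, deviation payoff $0 → loss $528.
$1895: truthful payoff $2230, deviation payoff $0 → loss $2230.
$620: outcomes coincide → loss $0.
Total loss = $528 + $2230 = $2758.
Because the price is fixed by the runner-up's bid, deviating from your value can only change a good outcome into a bad one — never the reverse.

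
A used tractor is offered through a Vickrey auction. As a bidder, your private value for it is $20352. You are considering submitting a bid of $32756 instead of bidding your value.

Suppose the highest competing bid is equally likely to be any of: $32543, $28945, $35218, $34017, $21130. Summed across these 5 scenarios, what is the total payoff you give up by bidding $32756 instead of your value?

$21562

The deviation costs you only when the competing bid falls strictly between $20352 and $32756; elsewhere both bids give the same outcome.
$32543: truthful payoff $0, deviation payoff −$12191 → loss $12191.
$28945: truthful payoff $0, deviation payoff −$8593 → loss $8593.
$35218: outcomes coincide → loss $0.
$34017: outcomes coincide → loss $0.
$21130: truthful payoff $0, deviation payoff −$778 → loss $778.
Total loss = $12191 + $8593 + $778 = $21562.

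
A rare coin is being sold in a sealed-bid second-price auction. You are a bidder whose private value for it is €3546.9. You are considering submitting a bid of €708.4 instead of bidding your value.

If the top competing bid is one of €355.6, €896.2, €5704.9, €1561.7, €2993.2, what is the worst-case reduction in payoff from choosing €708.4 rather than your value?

€2650.7

€355.6: same outcome either way → loss €0.
€896.2: truthful gives €2650.7, deviation gives €0 → loss €2650.7.
€5704.9: same outcome either way → loss €0.
€1561.7: truthful gives €1985.2, deviation gives €0 → loss €1985.2.
€2993.2: truthful gives €553.7, deviation gives €0 → loss €553.7.
Maximum loss: €2650.7.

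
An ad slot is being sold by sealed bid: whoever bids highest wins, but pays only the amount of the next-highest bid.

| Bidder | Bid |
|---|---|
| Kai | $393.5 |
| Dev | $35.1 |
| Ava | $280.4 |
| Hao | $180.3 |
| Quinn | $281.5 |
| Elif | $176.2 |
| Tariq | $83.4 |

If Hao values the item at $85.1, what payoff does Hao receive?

Highest bid: Kai at $393.5, so Kai wins.
Second-highest bid: Quinn at $281.5 — that is the price the winner pays.
Hao did not win, so Hao pays nothing and receives nothing: payoff $0.

$0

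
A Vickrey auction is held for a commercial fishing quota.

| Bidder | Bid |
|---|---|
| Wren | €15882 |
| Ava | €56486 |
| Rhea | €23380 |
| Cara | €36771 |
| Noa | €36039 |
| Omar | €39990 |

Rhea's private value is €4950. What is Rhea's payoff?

Highest bid: Ava at €56486, so Ava wins.
Second-highest bid: Omar at €39990 — that is the price the winner pays.
Rhea did not win, so Rhea pays nothing and receives nothing: payoff €0.

€0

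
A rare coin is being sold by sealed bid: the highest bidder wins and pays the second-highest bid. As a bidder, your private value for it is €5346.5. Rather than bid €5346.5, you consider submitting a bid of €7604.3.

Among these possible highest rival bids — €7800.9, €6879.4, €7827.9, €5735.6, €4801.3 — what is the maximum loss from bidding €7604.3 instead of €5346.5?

€7800.9: same outcome either way → loss €0.
€6879.4: truthful gives €0, deviation gives −€1532.9 → loss €1532.9.
€7827.9: same outcome either way → loss €0.
€5735.6: truthful gives €0, deviation gives −€389.1 → loss €389.1.
€4801.3: same outcome either way → loss €0.
Maximum loss: €1532.9.

€1532.9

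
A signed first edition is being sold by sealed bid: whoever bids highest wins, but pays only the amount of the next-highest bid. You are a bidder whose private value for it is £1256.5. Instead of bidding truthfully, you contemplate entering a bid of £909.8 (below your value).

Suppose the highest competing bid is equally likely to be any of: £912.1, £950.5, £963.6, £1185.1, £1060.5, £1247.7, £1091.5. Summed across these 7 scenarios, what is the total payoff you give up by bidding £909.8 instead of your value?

£1384.5

The deviation costs you only when the competing bid falls strictly between £909.8 and £1256.5; elsewhere both bids give the same outcome.
£912.1: truthful payoff £344.4, deviation payoff £0 → loss £344.4.
£950.5: truthful payoff £306, deviation payoff £0 → loss £306.
£963.6: truthful payoff £292.9, deviation payoff £0 → loss £292.9.
£1185.1: truthful payoff £71.4, deviation payoff £0 → loss £71.4.
£1060.5: truthful payoff £196, deviation payoff £0 → loss £196.
£1247.7: truthful payoff £8.8, deviation payoff £0 → loss £8.8.
£1091.5: truthful payoff £165, deviation payoff £0 → loss £165.
Total loss = £344.4 + £306 + £292.9 + £71.4 + £196 + £8.8 + £165 = £1384.5.
In a second-price auction your bid sets only whether you win, not what you pay, so bidding your true value is weakly dominant.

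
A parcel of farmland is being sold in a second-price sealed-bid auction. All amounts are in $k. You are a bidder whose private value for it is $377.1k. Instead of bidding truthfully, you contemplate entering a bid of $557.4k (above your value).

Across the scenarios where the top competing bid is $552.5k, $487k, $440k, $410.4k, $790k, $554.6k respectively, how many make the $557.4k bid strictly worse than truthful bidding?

5

The deviation hurts exactly when the highest competing bid lies strictly between $377.1k and $557.4k — overbidding then wins at a price above your value.
$552.5k: inside the interval → strictly worse (loss $175.4k).
$487k: inside the interval → strictly worse (loss $109.9k).
$440k: inside the interval → strictly worse (loss $62.9k).
$410.4k: inside the interval → strictly worse (loss $33.3k).
$790k: above both → same outcome either way.
$554.6k: inside the interval → strictly worse (loss $177.5k).
Count: 5.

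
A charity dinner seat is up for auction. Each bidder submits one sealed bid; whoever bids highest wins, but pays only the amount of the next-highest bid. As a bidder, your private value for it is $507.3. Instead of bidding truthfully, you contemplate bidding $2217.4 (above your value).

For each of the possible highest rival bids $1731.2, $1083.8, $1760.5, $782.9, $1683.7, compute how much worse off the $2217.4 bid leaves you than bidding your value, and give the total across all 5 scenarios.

The deviation costs you only when the competing bid falls strictly between $507.3 and $2217.4; elsewhere both bids give the same outcome.
$1731.2: truthful payoff $0, deviation payoff −$1223.9 → loss $1223.9.
$1083.8: truthful payoff $0, deviation payoff −$576.5 → loss $576.5.
$1760.5: truthful payoff $0, deviation payoff −$1253.2 → loss $1253.2.
$782.9: truthful payoff $0, deviation payoff −$275.6 → loss $275.6.
$1683.7: truthful payoff $0, deviation payoff −$1176.4 → loss $1176.4.
Total loss = $1223.9 + $576.5 + $1253.2 + $275.6 + $1176.4 = $4505.6.

$4505.6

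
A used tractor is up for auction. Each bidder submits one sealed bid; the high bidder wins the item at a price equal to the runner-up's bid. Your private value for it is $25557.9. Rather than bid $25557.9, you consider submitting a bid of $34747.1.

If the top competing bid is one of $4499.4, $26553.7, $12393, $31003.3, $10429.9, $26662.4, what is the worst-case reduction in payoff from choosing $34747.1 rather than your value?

$4499.4: same outcome either way → loss $0.
$26553.7: truthful gives $0, deviation gives −$995.8 → loss $995.8.
$12393: same outcome either way → loss $0.
$31003.3: truthful gives $0, deviation gives −$5445.4 → loss $5445.4.
$10429.9: same outcome either way → loss $0.
$26662.4: truthful gives $0, deviation gives −$1104.5 → loss $1104.5.
Maximum loss: $5445.4.

$5445.4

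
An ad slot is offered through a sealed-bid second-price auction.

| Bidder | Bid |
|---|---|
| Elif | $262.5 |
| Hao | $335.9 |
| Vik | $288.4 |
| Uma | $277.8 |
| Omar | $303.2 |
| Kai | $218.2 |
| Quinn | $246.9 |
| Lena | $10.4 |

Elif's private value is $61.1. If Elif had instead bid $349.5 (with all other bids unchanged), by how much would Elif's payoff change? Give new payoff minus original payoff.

The highest bid among the other bidders is $335.9; Elif's bid doesn't change that.
Original bid $262.5: Elif is not highest (top rival bid is $335.9); payoff $0.
Alternative bid $349.5: Elif is highest, pays the top rival bid $335.9; payoff $61.1 − $335.9 = −$274.8.
Change in payoff = −$274.8 − ($0) = −$274.8.

−$274.8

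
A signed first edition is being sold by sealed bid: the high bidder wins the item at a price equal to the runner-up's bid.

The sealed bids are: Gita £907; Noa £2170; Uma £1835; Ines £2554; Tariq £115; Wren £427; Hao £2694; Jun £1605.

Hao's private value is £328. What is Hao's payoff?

−£2226

Highest bid: Hao at £2694, so Hao wins.
Second-highest bid: Ines at £2554 — that is the price the winner pays.
Hao's payoff = value − price = £328 − £2554 = −£2226.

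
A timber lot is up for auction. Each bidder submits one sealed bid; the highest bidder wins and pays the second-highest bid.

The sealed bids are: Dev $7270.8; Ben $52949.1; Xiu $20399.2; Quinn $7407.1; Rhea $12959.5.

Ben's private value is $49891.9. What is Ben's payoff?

Highest bid: Ben at $52949.1, so Ben wins.
Second-highest bid: Xiu at $20399.2 — that is the price the winner pays.
Ben's payoff = value − price = $49891.9 − $20399.2 = $29492.7.

$29492.7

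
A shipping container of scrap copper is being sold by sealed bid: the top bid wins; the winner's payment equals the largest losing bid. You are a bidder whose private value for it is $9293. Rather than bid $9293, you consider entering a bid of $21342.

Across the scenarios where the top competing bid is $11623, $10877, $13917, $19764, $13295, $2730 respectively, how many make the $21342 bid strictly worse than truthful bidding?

5

The deviation hurts exactly when the highest competing bid lies strictly between $9293 and $21342 — overbidding then wins at a price above your value.
$11623: inside the interval → strictly worse (loss $2330).
$10877: inside the interval → strictly worse (loss $1584).
$13917: inside the interval → strictly worse (loss $4624).
$19764: inside the interval → strictly worse (loss $10471).
$13295: inside the interval → strictly worse (loss $4002).
$2730: below both → same outcome either way.
Count: 5.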